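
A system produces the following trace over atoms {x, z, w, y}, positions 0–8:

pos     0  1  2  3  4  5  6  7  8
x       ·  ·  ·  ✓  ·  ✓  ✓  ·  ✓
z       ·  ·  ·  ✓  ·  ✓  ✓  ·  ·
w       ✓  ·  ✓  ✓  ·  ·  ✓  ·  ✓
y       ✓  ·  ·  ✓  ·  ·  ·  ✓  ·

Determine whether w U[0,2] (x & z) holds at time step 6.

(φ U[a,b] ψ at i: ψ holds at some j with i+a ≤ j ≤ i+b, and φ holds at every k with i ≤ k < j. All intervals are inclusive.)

True

Need some j in [6,8] with (x & z), and w at every k in [6,j-1].
  j=6: (x & z) holds; no prefix to check → satisfied.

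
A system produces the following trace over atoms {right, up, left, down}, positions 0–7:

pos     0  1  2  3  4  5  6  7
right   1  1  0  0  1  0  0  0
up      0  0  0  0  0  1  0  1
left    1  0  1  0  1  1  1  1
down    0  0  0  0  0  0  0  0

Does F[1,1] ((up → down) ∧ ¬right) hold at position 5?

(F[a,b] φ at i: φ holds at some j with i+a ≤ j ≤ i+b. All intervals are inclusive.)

Check ((up → down) ∧ ¬right) at each j in [6,6]:
  j=6: true
Found at j=6 → formula holds.

Holds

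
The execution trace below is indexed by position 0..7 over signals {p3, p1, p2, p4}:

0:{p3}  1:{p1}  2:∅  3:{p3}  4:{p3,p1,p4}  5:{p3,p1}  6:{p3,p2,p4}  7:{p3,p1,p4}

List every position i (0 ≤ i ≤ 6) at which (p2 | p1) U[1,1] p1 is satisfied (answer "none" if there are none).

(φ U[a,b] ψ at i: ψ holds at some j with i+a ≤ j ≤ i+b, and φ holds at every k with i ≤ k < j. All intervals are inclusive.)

Evaluate at each i in [0,6]:
  i=0: ✗ (lhs fails at k=0 before rhs at j=1)
  i=1: ✗ (no rhs in [2,2])
  i=2: ✗ (no rhs in [3,3])
  i=3: ✗ (lhs fails at k=3 before rhs at j=4)
  i=4: ✓ (rhs at j=5; lhs holds on [4,4])
  i=5: ✗ (no rhs in [6,6])
  i=6: ✓ (rhs at j=7; lhs holds on [6,6])

4, 6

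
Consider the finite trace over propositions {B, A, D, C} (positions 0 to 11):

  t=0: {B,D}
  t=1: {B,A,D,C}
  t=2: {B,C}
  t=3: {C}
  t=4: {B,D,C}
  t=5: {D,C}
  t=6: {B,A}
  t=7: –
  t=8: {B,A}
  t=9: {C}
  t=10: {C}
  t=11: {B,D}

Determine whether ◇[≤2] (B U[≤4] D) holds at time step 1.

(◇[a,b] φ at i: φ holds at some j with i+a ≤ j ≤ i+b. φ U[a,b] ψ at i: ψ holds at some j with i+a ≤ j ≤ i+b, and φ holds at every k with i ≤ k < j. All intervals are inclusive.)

Yes

Check (B U[≤4] D) at each j in [1,3]:
  j=1: holds
  j=2: fails
  j=3: fails
Found at j=1 → formula holds.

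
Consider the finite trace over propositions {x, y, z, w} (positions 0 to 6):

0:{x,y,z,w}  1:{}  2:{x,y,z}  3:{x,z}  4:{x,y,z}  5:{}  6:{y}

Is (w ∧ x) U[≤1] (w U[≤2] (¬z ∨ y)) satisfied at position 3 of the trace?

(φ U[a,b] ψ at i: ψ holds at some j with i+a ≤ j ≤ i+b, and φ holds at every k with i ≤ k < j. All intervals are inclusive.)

No

Need some j in [3,4] with (w U[≤2] (¬z ∨ y)), and (w ∧ x) at every k in [3,j-1].
  j=3: (w U[≤2] (¬z ∨ y)) — fails.
  j=4: (w U[≤2] (¬z ∨ y)) holds, but (w ∧ x) fails at k=3 → not this j.
No j in the window works → until fails.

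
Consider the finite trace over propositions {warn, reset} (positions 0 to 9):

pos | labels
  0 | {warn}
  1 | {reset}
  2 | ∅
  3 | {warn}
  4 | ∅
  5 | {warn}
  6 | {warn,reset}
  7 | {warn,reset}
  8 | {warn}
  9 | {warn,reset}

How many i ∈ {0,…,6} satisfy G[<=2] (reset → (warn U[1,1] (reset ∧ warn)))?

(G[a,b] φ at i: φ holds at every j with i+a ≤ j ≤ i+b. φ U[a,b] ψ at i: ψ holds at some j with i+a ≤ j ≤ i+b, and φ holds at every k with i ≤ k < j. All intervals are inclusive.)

3

Evaluate at each i in [0,6]:
  i=0: ✗ (fails at j=1)
  i=1: ✗ (fails at j=1)
  i=2: ✓ (all of [2,4])
  i=3: ✓ (all of [3,5])
  i=4: ✓ (all of [4,6])
  i=5: ✗ (fails at j=7)
  i=6: ✗ (fails at j=7)
Positions where it holds: {2, 3, 4} → 3.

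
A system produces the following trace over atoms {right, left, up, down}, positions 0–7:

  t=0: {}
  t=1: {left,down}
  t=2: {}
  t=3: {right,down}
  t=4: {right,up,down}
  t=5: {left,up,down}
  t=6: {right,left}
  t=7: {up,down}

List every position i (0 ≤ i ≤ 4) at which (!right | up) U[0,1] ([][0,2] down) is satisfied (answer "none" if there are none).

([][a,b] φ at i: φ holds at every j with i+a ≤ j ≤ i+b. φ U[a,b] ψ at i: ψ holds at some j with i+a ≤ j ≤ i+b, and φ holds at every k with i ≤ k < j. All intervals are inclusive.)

Evaluate at each i in [0,4]:
  i=0: ✗ (no rhs in [0,1])
  i=1: ✗ (no rhs in [1,2])
  i=2: ✓ (rhs at j=3; lhs holds on [2,2])
  i=3: ✓ (rhs at j=3)
  i=4: ✗ (no rhs in [4,5])

2, 3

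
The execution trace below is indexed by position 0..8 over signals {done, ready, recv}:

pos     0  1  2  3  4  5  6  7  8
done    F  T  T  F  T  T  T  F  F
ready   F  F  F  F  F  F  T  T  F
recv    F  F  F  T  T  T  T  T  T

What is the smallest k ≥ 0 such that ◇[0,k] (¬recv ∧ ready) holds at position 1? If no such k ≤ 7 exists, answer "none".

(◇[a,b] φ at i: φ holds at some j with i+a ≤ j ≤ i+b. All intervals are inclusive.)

Scan j = 1,2,… for (¬recv ∧ ready):
  j=1: fails
  j=2: fails
  j=3: fails
  j=4: fails
  j=5: fails
  j=6: fails
  j=7: fails
  j=8: fails
No j in [1,8] satisfies it → none.

none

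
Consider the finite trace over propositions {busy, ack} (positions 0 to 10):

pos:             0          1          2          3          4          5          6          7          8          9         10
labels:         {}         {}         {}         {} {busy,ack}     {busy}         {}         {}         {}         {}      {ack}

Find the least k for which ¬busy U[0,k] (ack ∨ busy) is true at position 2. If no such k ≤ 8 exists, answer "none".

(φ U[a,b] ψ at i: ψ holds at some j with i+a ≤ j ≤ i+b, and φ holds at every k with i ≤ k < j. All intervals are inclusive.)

Need earliest j ≥ 2 with (ack ∨ busy), and ¬busy at every k in [2,j-1].
  j=2: rhs fails.
  j=3: rhs fails.
  j=4: rhs holds; lhs holds on [2,3]. k = 2.

2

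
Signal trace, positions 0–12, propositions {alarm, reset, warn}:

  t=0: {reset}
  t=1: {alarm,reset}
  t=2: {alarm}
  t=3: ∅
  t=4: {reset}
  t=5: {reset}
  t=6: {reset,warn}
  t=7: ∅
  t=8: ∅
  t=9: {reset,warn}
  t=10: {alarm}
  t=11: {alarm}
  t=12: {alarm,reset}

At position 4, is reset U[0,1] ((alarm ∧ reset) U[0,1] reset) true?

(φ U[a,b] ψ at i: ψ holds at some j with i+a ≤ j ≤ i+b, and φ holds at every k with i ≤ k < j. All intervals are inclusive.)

True

Need some j in [4,5] with ((alarm ∧ reset) U[0,1] reset), and reset at every k in [4,j-1].
  j=4: ((alarm ∧ reset) U[0,1] reset) holds; no prefix to check → satisfied.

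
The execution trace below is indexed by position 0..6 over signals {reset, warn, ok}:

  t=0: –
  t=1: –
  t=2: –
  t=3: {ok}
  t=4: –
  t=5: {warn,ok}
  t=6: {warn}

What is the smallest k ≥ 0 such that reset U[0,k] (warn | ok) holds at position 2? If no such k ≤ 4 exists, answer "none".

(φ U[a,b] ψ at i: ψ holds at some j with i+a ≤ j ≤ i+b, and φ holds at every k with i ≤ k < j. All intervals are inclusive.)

none

Need earliest j ≥ 2 with (warn | ok), and reset at every k in [2,j-1].
  j=2: rhs fails.
  j=3: rhs holds but lhs fails at k=2.
  j=4: rhs fails.
  j=5: rhs holds but lhs fails at k=2.
  j=6: rhs holds but lhs fails at k=2.
No witness within the range → none.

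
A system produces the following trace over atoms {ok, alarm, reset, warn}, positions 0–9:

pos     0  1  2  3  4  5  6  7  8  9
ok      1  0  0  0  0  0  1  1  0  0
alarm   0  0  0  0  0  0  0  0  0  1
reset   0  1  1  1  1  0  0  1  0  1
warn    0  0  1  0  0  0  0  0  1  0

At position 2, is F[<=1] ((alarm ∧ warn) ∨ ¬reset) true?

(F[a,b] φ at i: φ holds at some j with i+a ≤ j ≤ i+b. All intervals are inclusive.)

False

Check ((alarm ∧ warn) ∨ ¬reset) at each j in [2,3]:
  j=2: false
  j=3: false
No position in the window satisfies it → formula fails.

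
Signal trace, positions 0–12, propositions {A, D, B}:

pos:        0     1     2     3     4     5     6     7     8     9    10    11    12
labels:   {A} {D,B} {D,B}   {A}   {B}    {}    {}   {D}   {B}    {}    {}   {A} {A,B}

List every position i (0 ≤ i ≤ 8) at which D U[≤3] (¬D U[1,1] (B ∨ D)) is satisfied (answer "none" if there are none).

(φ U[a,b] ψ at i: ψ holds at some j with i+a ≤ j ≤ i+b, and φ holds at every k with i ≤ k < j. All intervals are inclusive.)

Evaluate at each i in [0,8]:
  i=0: ✓ (rhs at j=0)
  i=1: ✓ (rhs at j=3; lhs holds on [1,2])
  i=2: ✓ (rhs at j=3; lhs holds on [2,2])
  i=3: ✓ (rhs at j=3)
  i=4: ✗ (lhs fails at k=4 before rhs at j=6)
  i=5: ✗ (lhs fails at k=5 before rhs at j=6)
  i=6: ✓ (rhs at j=6)
  i=7: ✗ (no rhs in [7,10])
  i=8: ✗ (lhs fails at k=8 before rhs at j=11)

0, 1, 2, 3, 6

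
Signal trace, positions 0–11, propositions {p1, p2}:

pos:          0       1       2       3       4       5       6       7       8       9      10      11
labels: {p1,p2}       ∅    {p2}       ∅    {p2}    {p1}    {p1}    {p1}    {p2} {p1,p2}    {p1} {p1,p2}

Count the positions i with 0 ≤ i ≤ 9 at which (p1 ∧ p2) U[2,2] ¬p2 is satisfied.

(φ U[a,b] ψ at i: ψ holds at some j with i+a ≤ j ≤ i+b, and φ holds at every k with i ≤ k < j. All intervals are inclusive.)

0

Evaluate at each i in [0,9]:
  i=0: ✗ (no rhs in [2,2])
  i=1: ✗ (lhs fails at k=1 before rhs at j=3)
  i=2: ✗ (no rhs in [4,4])
  i=3: ✗ (lhs fails at k=3 before rhs at j=5)
  i=4: ✗ (lhs fails at k=4 before rhs at j=6)
  i=5: ✗ (lhs fails at k=5 before rhs at j=7)
  i=6: ✗ (no rhs in [8,8])
  i=7: ✗ (no rhs in [9,9])
  i=8: ✗ (lhs fails at k=8 before rhs at j=10)
  i=9: ✗ (no rhs in [11,11])
Positions where it holds: {} → 0.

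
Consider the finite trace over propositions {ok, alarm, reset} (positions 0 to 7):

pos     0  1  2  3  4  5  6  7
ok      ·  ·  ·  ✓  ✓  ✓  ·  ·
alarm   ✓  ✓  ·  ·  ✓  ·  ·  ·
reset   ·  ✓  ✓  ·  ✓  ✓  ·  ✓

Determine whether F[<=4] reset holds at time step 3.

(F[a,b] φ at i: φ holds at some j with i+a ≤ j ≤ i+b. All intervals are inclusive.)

Holds

Check reset at each j in [3,7]:
  j=3: false
  j=4: true
  j=5: true
  j=6: false
  j=7: true
Found at j=4 → formula holds.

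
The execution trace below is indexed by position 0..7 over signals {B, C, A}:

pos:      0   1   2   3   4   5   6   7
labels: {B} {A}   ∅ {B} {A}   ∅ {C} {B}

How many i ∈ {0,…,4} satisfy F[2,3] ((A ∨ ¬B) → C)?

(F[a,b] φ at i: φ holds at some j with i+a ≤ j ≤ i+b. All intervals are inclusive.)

Evaluate at each i in [0,4]:
  i=0: ✓ (witness j=3)
  i=1: ✓ (witness j=3)
  i=2: ✗ (none in [4,5])
  i=3: ✓ (witness j=6)
  i=4: ✓ (witness j=6)
Positions where it holds: {0, 1, 3, 4} → 4.

4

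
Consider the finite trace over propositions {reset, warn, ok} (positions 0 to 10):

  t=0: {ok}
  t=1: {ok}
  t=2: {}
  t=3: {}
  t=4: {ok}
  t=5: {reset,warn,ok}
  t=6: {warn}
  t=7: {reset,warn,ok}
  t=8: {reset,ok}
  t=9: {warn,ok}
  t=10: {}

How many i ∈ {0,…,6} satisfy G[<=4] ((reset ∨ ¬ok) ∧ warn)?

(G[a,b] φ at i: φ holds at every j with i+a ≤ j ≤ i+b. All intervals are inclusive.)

0

Evaluate at each i in [0,6]:
  i=0: ✗ (fails at j=0)
  i=1: ✗ (fails at j=1)
  i=2: ✗ (fails at j=2)
  i=3: ✗ (fails at j=3)
  i=4: ✗ (fails at j=4)
  i=5: ✗ (fails at j=8)
  i=6: ✗ (fails at j=8)
Positions where it holds: {} → 0.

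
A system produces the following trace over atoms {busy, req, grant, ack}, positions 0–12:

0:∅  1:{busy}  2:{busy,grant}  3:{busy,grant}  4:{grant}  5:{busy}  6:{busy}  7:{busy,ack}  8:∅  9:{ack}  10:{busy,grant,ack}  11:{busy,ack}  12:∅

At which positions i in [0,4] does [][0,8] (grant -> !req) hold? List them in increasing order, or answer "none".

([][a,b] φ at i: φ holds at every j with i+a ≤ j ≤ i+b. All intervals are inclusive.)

Evaluate at each i in [0,4]:
  i=0: ✓ (all of [0,8])
  i=1: ✓ (all of [1,9])
  i=2: ✓ (all of [2,10])
  i=3: ✓ (all of [3,11])
  i=4: ✓ (all of [4,12])

0, 1, 2, 3, 4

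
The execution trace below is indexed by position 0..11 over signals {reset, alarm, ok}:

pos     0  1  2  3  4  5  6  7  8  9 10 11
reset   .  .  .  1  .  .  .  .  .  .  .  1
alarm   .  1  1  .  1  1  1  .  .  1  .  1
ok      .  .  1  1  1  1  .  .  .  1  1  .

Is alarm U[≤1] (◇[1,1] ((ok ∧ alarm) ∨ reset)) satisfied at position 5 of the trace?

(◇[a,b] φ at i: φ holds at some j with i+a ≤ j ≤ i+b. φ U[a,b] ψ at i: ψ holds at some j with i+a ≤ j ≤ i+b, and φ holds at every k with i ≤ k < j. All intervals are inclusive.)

No

Need some j in [5,6] with ◇[1,1] ((ok ∧ alarm) ∨ reset), and alarm at every k in [5,j-1].
  j=5: ◇[1,1] ((ok ∧ alarm) ∨ reset) — fails (none in [6,6]).
  j=6: ◇[1,1] ((ok ∧ alarm) ∨ reset) — fails (none in [7,7]).
No j in the window works → until fails.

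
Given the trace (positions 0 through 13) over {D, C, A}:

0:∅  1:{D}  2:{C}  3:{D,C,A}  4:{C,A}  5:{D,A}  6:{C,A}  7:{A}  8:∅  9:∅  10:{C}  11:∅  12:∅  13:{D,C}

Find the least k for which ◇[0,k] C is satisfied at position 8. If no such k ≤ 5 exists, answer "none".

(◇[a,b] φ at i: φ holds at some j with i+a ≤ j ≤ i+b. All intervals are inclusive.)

Scan j = 8,9,… for C:
  j=8: fails
  j=9: fails
  j=10: holds
First hit at j=10, so smallest k = 10-8 = 2.

2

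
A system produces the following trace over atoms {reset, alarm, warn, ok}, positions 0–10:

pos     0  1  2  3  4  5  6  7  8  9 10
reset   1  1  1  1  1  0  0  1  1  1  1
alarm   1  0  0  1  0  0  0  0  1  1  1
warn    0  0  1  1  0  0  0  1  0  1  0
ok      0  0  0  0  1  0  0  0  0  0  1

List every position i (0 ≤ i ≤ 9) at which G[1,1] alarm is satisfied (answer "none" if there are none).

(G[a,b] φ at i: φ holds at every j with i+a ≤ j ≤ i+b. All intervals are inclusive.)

2, 7, 8, 9

Evaluate at each i in [0,9]:
  i=0: ✗ (fails at j=1)
  i=1: ✗ (fails at j=2)
  i=2: ✓ (all of [3,3])
  i=3: ✗ (fails at j=4)
  i=4: ✗ (fails at j=5)
  i=5: ✗ (fails at j=6)
  i=6: ✗ (fails at j=7)
  i=7: ✓ (all of [8,8])
  i=8: ✓ (all of [9,9])
  i=9: ✓ (all of [10,10])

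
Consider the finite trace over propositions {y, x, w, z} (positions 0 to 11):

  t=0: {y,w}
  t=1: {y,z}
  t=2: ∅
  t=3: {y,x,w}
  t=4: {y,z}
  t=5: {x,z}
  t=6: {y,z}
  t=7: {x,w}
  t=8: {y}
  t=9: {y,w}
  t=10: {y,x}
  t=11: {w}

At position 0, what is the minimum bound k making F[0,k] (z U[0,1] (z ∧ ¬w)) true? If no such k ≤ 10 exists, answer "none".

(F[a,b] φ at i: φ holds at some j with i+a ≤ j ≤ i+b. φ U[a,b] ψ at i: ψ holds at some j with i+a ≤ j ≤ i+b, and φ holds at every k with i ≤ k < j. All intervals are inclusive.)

Scan j = 0,1,… for (z U[0,1] (z ∧ ¬w)):
  j=0: fails
  j=1: holds
First hit at j=1, so smallest k = 1-0 = 1.

1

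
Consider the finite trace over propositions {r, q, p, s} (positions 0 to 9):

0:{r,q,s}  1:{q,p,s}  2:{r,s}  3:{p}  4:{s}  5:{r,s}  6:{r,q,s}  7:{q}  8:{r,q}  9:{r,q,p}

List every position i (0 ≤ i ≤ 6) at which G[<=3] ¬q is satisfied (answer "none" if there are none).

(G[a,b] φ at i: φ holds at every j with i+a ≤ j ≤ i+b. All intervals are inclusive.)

2

Evaluate at each i in [0,6]:
  i=0: ✗ (fails at j=0)
  i=1: ✗ (fails at j=1)
  i=2: ✓ (all of [2,5])
  i=3: ✗ (fails at j=6)
  i=4: ✗ (fails at j=6)
  i=5: ✗ (fails at j=6)
  i=6: ✗ (fails at j=6)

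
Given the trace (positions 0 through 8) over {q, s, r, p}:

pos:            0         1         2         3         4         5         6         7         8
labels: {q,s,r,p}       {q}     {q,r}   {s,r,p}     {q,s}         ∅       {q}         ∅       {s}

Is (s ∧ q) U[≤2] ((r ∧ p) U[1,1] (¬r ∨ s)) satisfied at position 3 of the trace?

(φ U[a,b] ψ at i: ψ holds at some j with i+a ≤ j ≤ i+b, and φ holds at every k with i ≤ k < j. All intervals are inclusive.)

Need some j in [3,5] with ((r ∧ p) U[1,1] (¬r ∨ s)), and (s ∧ q) at every k in [3,j-1].
  j=3: ((r ∧ p) U[1,1] (¬r ∨ s)) holds; no prefix to check → satisfied.

True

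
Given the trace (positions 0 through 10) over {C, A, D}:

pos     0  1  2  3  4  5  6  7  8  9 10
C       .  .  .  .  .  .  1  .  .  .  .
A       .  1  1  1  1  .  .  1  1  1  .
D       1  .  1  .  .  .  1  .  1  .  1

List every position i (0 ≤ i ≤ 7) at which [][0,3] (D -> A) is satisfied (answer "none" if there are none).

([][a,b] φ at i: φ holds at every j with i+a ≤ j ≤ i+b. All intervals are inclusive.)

Evaluate at each i in [0,7]:
  i=0: ✗ (fails at j=0)
  i=1: ✓ (all of [1,4])
  i=2: ✓ (all of [2,5])
  i=3: ✗ (fails at j=6)
  i=4: ✗ (fails at j=6)
  i=5: ✗ (fails at j=6)
  i=6: ✗ (fails at j=6)
  i=7: ✗ (fails at j=10)

1, 2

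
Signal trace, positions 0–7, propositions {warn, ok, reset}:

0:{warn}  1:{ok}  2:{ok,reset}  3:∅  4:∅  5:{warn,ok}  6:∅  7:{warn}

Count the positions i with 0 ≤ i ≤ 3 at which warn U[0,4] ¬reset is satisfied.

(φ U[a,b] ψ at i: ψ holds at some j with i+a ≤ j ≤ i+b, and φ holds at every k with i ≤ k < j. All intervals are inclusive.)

Evaluate at each i in [0,3]:
  i=0: ✓ (rhs at j=0)
  i=1: ✓ (rhs at j=1)
  i=2: ✗ (lhs fails at k=2 before rhs at j=3)
  i=3: ✓ (rhs at j=3)
Positions where it holds: {0, 1, 3} → 3.

3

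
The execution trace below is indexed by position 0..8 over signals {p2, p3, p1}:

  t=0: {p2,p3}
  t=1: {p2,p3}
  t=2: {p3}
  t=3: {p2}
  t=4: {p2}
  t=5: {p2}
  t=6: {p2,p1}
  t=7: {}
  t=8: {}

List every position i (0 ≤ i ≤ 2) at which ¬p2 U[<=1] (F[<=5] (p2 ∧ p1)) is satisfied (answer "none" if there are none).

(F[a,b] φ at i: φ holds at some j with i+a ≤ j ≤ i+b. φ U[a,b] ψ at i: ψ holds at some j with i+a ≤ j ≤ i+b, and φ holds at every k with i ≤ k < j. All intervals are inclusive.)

1, 2

Evaluate at each i in [0,2]:
  i=0: ✗ (lhs fails at k=0 before rhs at j=1)
  i=1: ✓ (rhs at j=1)
  i=2: ✓ (rhs at j=2)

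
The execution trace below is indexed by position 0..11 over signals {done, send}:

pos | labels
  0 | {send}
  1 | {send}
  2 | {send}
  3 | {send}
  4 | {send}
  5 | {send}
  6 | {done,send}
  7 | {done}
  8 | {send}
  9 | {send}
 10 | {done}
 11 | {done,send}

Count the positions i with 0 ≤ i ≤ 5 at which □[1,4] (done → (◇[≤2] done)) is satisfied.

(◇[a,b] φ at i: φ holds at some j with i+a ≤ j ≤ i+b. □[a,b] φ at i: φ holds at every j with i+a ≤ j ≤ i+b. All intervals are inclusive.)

Evaluate at each i in [0,5]:
  i=0: ✓ (all of [1,4])
  i=1: ✓ (all of [2,5])
  i=2: ✓ (all of [3,6])
  i=3: ✓ (all of [4,7])
  i=4: ✓ (all of [5,8])
  i=5: ✓ (all of [6,9])
Positions where it holds: {0, 1, 2, 3, 4, 5} → 6.

6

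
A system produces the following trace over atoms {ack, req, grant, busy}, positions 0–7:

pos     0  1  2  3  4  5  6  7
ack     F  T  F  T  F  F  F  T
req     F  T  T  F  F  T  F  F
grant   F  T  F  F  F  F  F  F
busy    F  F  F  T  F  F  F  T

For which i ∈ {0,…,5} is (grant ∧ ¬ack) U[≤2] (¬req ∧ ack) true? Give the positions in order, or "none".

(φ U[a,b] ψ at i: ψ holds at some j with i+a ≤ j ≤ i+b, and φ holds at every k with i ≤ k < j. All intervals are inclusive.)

Evaluate at each i in [0,5]:
  i=0: ✗ (no rhs in [0,2])
  i=1: ✗ (lhs fails at k=1 before rhs at j=3)
  i=2: ✗ (lhs fails at k=2 before rhs at j=3)
  i=3: ✓ (rhs at j=3)
  i=4: ✗ (no rhs in [4,6])
  i=5: ✗ (lhs fails at k=5 before rhs at j=7)

3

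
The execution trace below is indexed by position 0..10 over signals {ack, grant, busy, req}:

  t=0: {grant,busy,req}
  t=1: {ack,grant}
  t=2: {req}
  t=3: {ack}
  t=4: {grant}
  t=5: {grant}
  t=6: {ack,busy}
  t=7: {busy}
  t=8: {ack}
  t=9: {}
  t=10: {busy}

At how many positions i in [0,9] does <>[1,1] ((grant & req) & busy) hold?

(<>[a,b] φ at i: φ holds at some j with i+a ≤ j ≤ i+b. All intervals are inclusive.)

0

Evaluate at each i in [0,9]:
  i=0: ✗ (none in [1,1])
  i=1: ✗ (none in [2,2])
  i=2: ✗ (none in [3,3])
  i=3: ✗ (none in [4,4])
  i=4: ✗ (none in [5,5])
  i=5: ✗ (none in [6,6])
  i=6: ✗ (none in [7,7])
  i=7: ✗ (none in [8,8])
  i=8: ✗ (none in [9,9])
  i=9: ✗ (none in [10,10])
Positions where it holds: {} → 0.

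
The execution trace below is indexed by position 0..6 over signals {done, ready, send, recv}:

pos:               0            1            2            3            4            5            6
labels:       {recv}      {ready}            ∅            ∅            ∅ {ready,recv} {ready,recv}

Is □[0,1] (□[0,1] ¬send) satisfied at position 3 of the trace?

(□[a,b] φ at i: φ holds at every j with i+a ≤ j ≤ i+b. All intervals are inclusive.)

True

Check □[0,1] ¬send at every j in [3,4]:
  j=3: holds on [3,4]
  j=4: holds on [4,5]
All positions satisfy it → formula holds.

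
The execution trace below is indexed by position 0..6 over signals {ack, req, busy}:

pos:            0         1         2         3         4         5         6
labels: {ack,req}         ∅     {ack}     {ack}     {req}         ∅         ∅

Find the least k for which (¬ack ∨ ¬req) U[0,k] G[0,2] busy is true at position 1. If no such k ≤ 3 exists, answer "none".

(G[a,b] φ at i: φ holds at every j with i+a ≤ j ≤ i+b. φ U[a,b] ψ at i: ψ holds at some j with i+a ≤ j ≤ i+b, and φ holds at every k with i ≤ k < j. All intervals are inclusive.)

none

Need earliest j ≥ 1 with G[0,2] busy, and (¬ack ∨ ¬req) at every k in [1,j-1].
  j=1: rhs fails.
  j=2: rhs fails.
  j=3: rhs fails.
  j=4: rhs fails.
No witness within the range → none.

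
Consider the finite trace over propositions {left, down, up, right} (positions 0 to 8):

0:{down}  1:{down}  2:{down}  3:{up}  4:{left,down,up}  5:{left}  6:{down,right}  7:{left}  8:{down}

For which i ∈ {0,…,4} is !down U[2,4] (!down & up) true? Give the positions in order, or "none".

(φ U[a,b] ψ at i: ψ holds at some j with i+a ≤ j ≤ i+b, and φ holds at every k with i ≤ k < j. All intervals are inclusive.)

none

Evaluate at each i in [0,4]:
  i=0: ✗ (lhs fails at k=0 before rhs at j=3)
  i=1: ✗ (lhs fails at k=1 before rhs at j=3)
  i=2: ✗ (no rhs in [4,6])
  i=3: ✗ (no rhs in [5,7])
  i=4: ✗ (no rhs in [6,8])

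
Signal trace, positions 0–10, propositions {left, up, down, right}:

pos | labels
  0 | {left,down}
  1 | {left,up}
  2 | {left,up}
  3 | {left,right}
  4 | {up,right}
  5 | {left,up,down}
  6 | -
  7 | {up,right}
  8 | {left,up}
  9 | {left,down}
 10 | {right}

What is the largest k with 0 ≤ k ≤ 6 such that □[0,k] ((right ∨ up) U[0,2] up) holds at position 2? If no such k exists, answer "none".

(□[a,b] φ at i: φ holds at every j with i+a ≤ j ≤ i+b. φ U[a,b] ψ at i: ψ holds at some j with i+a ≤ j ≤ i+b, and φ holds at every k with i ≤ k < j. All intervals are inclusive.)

3

((right ∨ up) U[0,2] up) must hold from j=2 onward; find where it first fails.
  j=2: holds
  j=3: holds
  j=4: holds
  j=5: holds
  j=6: fails
Holds on [2,5], so largest k = 3.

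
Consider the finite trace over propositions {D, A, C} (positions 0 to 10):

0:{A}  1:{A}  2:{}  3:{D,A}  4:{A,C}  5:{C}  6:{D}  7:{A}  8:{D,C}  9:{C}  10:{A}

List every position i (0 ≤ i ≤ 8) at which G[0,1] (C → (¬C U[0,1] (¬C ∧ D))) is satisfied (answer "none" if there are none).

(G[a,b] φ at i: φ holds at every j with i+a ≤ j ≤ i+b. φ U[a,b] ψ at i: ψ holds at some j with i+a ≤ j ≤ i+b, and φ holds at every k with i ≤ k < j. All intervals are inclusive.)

0, 1, 2, 6

Evaluate at each i in [0,8]:
  i=0: ✓ (all of [0,1])
  i=1: ✓ (all of [1,2])
  i=2: ✓ (all of [2,3])
  i=3: ✗ (fails at j=4)
  i=4: ✗ (fails at j=4)
  i=5: ✗ (fails at j=5)
  i=6: ✓ (all of [6,7])
  i=7: ✗ (fails at j=8)
  i=8: ✗ (fails at j=8)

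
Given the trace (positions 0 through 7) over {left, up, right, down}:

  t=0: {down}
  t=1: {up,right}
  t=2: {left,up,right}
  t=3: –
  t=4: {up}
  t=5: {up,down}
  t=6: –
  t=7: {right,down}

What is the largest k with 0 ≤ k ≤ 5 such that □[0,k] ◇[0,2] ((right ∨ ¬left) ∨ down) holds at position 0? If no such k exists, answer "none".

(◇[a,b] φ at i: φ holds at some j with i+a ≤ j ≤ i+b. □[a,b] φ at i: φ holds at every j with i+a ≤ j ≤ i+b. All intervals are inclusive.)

◇[0,2] ((right ∨ ¬left) ∨ down) must hold from j=0 onward; find where it first fails.
  j=0: holds
  j=1: holds
  j=2: holds
  j=3: holds
  j=4: holds
  j=5: holds
Holds through j=5; largest k = 5.

5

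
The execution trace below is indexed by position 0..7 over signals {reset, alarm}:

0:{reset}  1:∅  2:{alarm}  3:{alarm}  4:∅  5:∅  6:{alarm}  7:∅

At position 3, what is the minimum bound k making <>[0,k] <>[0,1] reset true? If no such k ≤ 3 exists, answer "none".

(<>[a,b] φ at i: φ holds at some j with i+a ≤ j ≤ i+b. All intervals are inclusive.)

Scan j = 3,4,… for <>[0,1] reset:
  j=3: fails
  j=4: fails
  j=5: fails
  j=6: fails
No j in [3,6] satisfies it → none.

none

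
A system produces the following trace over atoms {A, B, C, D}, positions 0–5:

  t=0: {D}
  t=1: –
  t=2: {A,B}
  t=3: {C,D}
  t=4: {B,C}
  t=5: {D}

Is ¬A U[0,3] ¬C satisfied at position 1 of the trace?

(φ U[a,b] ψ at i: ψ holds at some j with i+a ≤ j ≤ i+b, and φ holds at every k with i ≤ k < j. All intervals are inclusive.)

Need some j in [1,4] with ¬C, and ¬A at every k in [1,j-1].
  j=1: ¬C holds; no prefix to check → satisfied.

Holds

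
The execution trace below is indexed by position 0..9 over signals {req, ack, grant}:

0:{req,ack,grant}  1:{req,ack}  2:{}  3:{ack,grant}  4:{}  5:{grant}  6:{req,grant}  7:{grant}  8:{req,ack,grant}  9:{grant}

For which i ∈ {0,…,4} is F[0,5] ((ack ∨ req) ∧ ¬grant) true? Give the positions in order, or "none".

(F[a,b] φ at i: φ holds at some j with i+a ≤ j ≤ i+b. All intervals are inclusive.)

0, 1

Evaluate at each i in [0,4]:
  i=0: ✓ (witness j=1)
  i=1: ✓ (witness j=1)
  i=2: ✗ (none in [2,7])
  i=3: ✗ (none in [3,8])
  i=4: ✗ (none in [4,9])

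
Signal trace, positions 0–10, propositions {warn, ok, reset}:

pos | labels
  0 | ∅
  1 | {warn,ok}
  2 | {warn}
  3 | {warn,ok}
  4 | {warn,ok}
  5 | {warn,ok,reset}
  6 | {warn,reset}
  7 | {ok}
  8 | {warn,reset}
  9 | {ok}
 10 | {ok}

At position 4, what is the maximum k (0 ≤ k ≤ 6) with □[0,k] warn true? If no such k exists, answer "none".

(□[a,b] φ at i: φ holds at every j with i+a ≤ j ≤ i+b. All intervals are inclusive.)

warn must hold from j=4 onward; find where it first fails.
  j=4: holds
  j=5: holds
  j=6: holds
  j=7: fails
Holds on [4,6], so largest k = 2.

2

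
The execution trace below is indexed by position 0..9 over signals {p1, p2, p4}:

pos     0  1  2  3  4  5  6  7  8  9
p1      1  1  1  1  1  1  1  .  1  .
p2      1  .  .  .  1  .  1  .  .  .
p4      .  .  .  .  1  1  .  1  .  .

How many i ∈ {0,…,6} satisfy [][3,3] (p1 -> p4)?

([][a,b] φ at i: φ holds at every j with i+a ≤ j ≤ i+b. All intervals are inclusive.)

Evaluate at each i in [0,6]:
  i=0: ✗ (fails at j=3)
  i=1: ✓ (all of [4,4])
  i=2: ✓ (all of [5,5])
  i=3: ✗ (fails at j=6)
  i=4: ✓ (all of [7,7])
  i=5: ✗ (fails at j=8)
  i=6: ✓ (all of [9,9])
Positions where it holds: {1, 2, 4, 6} → 4.

4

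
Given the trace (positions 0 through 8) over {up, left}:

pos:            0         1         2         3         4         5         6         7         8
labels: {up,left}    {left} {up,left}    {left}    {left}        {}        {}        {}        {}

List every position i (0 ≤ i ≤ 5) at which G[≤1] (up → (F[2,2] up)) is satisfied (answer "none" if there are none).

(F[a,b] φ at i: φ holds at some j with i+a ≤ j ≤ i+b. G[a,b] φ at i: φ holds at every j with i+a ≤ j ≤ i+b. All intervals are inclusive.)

0, 3, 4, 5

Evaluate at each i in [0,5]:
  i=0: ✓ (all of [0,1])
  i=1: ✗ (fails at j=2)
  i=2: ✗ (fails at j=2)
  i=3: ✓ (all of [3,4])
  i=4: ✓ (all of [4,5])
  i=5: ✓ (all of [5,6])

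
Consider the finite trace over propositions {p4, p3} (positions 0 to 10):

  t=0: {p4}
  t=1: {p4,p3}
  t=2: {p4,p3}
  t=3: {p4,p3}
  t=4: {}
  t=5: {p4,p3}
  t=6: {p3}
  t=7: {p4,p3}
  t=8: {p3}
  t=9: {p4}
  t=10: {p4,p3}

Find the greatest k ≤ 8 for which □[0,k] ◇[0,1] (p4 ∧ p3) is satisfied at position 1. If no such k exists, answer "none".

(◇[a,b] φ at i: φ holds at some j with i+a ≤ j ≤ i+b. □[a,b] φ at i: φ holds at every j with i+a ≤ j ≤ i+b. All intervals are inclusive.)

6

◇[0,1] (p4 ∧ p3) must hold from j=1 onward; find where it first fails.
  j=1: holds
  j=2: holds
  j=3: holds
  j=4: holds
  j=5: holds
  j=6: holds
  j=7: holds
  j=8: fails
Holds on [1,7], so largest k = 6.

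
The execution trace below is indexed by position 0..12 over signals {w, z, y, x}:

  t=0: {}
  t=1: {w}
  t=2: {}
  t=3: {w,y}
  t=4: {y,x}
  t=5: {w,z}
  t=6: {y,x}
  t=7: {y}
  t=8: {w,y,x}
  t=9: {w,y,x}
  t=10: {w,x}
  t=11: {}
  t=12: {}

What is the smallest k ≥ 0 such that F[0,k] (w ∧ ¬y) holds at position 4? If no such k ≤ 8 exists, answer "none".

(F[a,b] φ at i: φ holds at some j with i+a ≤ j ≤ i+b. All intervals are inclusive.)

Scan j = 4,5,… for (w ∧ ¬y):
  j=4: fails
  j=5: holds
First hit at j=5, so smallest k = 5-4 = 1.

1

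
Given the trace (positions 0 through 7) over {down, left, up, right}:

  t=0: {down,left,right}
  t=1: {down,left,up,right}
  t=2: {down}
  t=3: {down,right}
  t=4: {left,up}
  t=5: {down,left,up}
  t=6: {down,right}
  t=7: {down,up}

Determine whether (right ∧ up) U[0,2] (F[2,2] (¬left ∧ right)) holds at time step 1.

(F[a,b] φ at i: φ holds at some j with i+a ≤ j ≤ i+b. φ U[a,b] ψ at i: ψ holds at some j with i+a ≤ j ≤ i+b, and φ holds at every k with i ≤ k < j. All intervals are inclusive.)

Holds

Need some j in [1,3] with F[2,2] (¬left ∧ right), and (right ∧ up) at every k in [1,j-1].
  j=1: F[2,2] (¬left ∧ right) holds; no prefix to check → satisfied.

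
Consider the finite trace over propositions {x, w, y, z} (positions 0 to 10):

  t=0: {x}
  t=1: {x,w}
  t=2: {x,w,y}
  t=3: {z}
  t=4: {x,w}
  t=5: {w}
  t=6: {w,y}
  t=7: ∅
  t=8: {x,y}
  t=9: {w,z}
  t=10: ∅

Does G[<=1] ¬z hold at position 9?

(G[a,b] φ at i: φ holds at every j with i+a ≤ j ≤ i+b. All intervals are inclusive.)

No

Check ¬z at every j in [9,10]:
  j=9: false
  j=10: true
Fails at j=9 → formula fails.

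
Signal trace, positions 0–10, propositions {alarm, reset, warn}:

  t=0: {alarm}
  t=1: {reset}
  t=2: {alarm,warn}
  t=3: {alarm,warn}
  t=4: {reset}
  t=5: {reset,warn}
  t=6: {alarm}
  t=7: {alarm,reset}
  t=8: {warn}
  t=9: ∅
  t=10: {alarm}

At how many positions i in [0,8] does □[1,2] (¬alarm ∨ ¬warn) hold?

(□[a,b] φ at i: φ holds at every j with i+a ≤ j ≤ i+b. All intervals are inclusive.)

Evaluate at each i in [0,8]:
  i=0: ✗ (fails at j=2)
  i=1: ✗ (fails at j=2)
  i=2: ✗ (fails at j=3)
  i=3: ✓ (all of [4,5])
  i=4: ✓ (all of [5,6])
  i=5: ✓ (all of [6,7])
  i=6: ✓ (all of [7,8])
  i=7: ✓ (all of [8,9])
  i=8: ✓ (all of [9,10])
Positions where it holds: {3, 4, 5, 6, 7, 8} → 6.

6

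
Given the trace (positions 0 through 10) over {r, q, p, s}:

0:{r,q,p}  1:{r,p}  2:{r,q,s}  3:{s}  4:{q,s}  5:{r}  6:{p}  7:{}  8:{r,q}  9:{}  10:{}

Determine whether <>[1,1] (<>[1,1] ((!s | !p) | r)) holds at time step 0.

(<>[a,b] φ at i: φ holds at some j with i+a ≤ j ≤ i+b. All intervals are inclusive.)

Check <>[1,1] ((!s | !p) | r) at each j in [1,1]:
  j=1: holds (witness at 2)
Found at j=1 → formula holds.

True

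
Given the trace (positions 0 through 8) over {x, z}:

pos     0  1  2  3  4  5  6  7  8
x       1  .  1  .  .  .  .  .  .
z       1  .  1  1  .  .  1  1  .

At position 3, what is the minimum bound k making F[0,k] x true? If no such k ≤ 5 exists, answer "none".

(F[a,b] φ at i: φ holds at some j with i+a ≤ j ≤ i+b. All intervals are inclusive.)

Scan j = 3,4,… for x:
  j=3: fails
  j=4: fails
  j=5: fails
  j=6: fails
  j=7: fails
  j=8: fails
No j in [3,8] satisfies it → none.

none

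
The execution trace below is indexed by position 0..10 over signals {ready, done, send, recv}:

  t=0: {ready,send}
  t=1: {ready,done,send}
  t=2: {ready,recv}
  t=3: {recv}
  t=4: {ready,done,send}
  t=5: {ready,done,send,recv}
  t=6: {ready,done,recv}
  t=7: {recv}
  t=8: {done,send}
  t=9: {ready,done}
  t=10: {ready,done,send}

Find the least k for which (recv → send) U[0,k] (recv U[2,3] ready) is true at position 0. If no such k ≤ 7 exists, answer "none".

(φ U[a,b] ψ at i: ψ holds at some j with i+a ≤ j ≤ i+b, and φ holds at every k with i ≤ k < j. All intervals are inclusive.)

Need earliest j ≥ 0 with (recv U[2,3] ready), and (recv → send) at every k in [0,j-1].
  j=0: rhs fails.
  j=1: rhs fails.
  j=2: rhs holds; lhs holds on [0,1]. k = 2.

2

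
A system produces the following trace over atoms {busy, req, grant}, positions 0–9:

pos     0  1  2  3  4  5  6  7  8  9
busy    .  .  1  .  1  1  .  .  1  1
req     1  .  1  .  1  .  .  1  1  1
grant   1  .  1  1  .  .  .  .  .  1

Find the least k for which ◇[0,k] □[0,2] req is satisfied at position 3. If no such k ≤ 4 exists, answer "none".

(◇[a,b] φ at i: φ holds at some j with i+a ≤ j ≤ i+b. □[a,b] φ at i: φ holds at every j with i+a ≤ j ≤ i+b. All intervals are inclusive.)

4

Scan j = 3,4,… for □[0,2] req:
  j=3: fails
  j=4: fails
  j=5: fails
  j=6: fails
  j=7: holds
First hit at j=7, so smallest k = 7-3 = 4.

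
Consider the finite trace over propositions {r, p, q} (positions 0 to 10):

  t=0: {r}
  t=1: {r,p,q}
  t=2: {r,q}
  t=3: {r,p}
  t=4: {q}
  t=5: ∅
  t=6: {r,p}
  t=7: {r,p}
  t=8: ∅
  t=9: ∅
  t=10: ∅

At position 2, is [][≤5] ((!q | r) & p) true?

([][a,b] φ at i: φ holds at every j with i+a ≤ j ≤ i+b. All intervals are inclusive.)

Check ((!q | r) & p) at every j in [2,7]:
  j=2: false
  j=3: true
  j=4: false
  j=5: false
  j=6: true
  j=7: true
Fails at j=2 → formula fails.

No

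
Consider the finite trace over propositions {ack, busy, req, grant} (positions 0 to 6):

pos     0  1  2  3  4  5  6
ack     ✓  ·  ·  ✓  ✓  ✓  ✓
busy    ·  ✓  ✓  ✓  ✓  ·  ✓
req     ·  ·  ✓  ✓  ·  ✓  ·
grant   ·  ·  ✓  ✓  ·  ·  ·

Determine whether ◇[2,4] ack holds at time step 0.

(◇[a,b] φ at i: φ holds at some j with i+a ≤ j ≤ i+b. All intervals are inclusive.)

Holds

Check ack at each j in [2,4]:
  j=2: false
  j=3: true
  j=4: true
Found at j=3 → formula holds.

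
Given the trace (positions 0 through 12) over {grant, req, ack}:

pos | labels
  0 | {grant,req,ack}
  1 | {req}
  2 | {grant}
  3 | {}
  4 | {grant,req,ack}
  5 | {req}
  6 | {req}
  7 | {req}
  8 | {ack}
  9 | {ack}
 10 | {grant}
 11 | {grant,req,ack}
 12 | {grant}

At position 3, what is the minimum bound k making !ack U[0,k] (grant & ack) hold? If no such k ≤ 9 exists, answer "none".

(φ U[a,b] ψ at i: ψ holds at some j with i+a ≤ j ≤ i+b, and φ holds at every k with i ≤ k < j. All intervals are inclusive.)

Need earliest j ≥ 3 with (grant & ack), and !ack at every k in [3,j-1].
  j=3: rhs fails.
  j=4: rhs holds; lhs holds on [3,3]. k = 1.

1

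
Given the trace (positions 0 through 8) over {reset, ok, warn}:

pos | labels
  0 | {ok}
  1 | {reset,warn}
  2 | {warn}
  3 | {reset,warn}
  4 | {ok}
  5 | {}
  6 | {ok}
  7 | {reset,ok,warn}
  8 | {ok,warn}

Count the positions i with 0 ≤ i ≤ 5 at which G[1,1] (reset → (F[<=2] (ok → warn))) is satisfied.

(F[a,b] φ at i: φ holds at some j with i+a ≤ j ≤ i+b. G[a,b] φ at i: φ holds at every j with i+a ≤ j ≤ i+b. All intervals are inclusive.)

Evaluate at each i in [0,5]:
  i=0: ✓ (all of [1,1])
  i=1: ✓ (all of [2,2])
  i=2: ✓ (all of [3,3])
  i=3: ✓ (all of [4,4])
  i=4: ✓ (all of [5,5])
  i=5: ✓ (all of [6,6])
Positions where it holds: {0, 1, 2, 3, 4, 5} → 6.

6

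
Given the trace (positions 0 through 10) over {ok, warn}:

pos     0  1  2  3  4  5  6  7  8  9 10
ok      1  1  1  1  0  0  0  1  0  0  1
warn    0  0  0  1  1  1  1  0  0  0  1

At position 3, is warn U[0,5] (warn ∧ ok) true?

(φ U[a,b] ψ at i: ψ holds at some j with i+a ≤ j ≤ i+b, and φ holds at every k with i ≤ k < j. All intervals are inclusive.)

Yes

Need some j in [3,8] with (warn ∧ ok), and warn at every k in [3,j-1].
  j=3: (warn ∧ ok) holds; no prefix to check → satisfied.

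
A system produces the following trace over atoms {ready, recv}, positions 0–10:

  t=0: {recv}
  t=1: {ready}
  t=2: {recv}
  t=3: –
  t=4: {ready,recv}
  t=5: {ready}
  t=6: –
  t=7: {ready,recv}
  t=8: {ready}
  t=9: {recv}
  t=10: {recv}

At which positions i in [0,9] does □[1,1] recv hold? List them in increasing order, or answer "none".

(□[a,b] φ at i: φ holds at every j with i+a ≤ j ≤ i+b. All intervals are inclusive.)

Evaluate at each i in [0,9]:
  i=0: ✗ (fails at j=1)
  i=1: ✓ (all of [2,2])
  i=2: ✗ (fails at j=3)
  i=3: ✓ (all of [4,4])
  i=4: ✗ (fails at j=5)
  i=5: ✗ (fails at j=6)
  i=6: ✓ (all of [7,7])
  i=7: ✗ (fails at j=8)
  i=8: ✓ (all of [9,9])
  i=9: ✓ (all of [10,10])

1, 3, 6, 8, 9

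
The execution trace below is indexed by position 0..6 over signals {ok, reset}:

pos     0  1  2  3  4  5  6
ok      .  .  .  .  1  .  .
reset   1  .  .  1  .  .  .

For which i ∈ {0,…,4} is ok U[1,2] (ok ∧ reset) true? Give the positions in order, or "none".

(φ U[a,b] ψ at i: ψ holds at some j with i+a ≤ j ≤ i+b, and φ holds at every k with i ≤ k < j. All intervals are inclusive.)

none

Evaluate at each i in [0,4]:
  i=0: ✗ (no rhs in [1,2])
  i=1: ✗ (no rhs in [2,3])
  i=2: ✗ (no rhs in [3,4])
  i=3: ✗ (no rhs in [4,5])
  i=4: ✗ (no rhs in [5,6])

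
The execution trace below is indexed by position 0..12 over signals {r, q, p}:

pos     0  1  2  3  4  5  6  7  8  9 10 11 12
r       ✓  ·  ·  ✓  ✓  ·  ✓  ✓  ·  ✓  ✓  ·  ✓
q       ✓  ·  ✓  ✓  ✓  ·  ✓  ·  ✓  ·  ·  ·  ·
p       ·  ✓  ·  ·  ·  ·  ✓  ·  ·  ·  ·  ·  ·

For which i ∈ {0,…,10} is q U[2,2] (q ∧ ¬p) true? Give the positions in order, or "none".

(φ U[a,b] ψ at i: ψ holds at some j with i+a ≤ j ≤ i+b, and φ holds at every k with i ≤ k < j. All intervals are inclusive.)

2

Evaluate at each i in [0,10]:
  i=0: ✗ (lhs fails at k=1 before rhs at j=2)
  i=1: ✗ (lhs fails at k=1 before rhs at j=3)
  i=2: ✓ (rhs at j=4; lhs holds on [2,3])
  i=3: ✗ (no rhs in [5,5])
  i=4: ✗ (no rhs in [6,6])
  i=5: ✗ (no rhs in [7,7])
  i=6: ✗ (lhs fails at k=7 before rhs at j=8)
  i=7: ✗ (no rhs in [9,9])
  i=8: ✗ (no rhs in [10,10])
  i=9: ✗ (no rhs in [11,11])
  i=10: ✗ (no rhs in [12,12])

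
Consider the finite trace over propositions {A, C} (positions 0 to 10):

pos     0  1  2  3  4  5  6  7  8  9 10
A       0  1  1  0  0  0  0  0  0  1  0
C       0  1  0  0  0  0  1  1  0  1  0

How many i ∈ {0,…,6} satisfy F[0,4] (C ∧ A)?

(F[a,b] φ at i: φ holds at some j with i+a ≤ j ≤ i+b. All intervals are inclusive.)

Evaluate at each i in [0,6]:
  i=0: ✓ (witness j=1)
  i=1: ✓ (witness j=1)
  i=2: ✗ (none in [2,6])
  i=3: ✗ (none in [3,7])
  i=4: ✗ (none in [4,8])
  i=5: ✓ (witness j=9)
  i=6: ✓ (witness j=9)
Positions where it holds: {0, 1, 5, 6} → 4.

4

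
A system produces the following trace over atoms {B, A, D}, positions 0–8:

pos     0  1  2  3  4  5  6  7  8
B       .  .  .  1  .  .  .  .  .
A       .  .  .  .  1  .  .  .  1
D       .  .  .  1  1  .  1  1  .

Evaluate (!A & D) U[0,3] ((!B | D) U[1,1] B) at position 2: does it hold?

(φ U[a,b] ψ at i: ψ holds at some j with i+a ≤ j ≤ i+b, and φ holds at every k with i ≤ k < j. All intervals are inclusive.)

True

Need some j in [2,5] with ((!B | D) U[1,1] B), and (!A & D) at every k in [2,j-1].
  j=2: ((!B | D) U[1,1] B) holds; no prefix to check → satisfied.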